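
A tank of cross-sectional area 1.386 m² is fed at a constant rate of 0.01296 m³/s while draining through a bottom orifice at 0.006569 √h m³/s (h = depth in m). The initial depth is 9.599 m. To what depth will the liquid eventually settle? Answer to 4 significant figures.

A dh/dt = Q_in − 0.006569 √h. Steady state requires inflow = outflow:
Q_in = 0.006569 √h_ss ⇒ √h_ss = 0.01296/0.006569 = 1.97290.
h_ss = 1.97290² = 3.89235 m. (Since h₀ = 9.599 m > h_ss, the level will fall toward this value.)

3.892 m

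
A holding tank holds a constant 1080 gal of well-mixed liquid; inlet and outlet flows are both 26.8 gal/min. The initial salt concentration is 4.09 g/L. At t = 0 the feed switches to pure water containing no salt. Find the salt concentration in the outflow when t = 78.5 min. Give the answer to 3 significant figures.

Transient balance on the dissolved component: V dC/dt = Q(C_in − C).
So dC/dt = (C_in − C)/τ with τ = V/Q = 1080/26.8 = 40.299 min.
Integrating: C(t) = C_in + (C₀ − C_in) e^(−t/τ).
C(78.5) = 0 + (4.09 − 0)·e^(−78.5/40.299) = 0 + (4.0900)·0.14256 = 0.58309 g/L.

0.583 g/L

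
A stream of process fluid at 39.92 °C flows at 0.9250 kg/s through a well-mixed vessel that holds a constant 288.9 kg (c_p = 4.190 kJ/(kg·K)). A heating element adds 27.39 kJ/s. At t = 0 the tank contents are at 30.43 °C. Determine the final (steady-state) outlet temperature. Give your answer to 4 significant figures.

M c_p dT/dt = ṁ c_p (T_in − T) + Q̇.
At steady state dT/dt = 0 ⇒ T_ss = T_in + Q̇/(ṁ c_p) = 39.92 + 27.39/(0.9250·4.190) = 46.9870 °C.

46.99 °C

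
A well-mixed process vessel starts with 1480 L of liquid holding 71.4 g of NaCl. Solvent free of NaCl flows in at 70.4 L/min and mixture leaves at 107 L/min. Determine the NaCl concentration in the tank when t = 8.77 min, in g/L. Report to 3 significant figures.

0.0301 g/L

Let m(t) be the amount of NaCl. Volume: V(t) = V₀ + (Q_in − Q_out) t = 1480 − 36.600 t; V(8.77) = 1159.0 L.
No NaCl enters, so dm/dt = −Q_out · (m/V).
dm/m = −Q_out dt/(V₀ − 36.600 t); integrating gives ln(m/m₀) = −(Q_out/(Q_in−Q_out)) ln(V/V₀).
m = m₀ (V₀/V)^(Q_out/(Q_in−Q_out)) = 71.4 × (1480/1159.0)^(-2.9235) = 34.939 g.
C = m/V = 34.939/1159.0 = 0.030145 g/L.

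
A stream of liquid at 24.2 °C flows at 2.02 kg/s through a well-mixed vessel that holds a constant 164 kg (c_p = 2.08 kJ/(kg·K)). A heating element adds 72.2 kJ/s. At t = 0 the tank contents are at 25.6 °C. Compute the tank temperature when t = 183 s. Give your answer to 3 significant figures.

39.7 °C

First-law balance (no shaft work): M c_p dT/dt = ṁ c_p (T_in − T) + 72.2.
τ = M/ṁ = 81.188 s; T_ss = T_in + Q̇/(ṁ c_p) = 24.2 + 72.2/(2.02·2.08) = 41.384 °C.
T approaches T_ss exponentially: T(t) = T_ss + (T₀ − T_ss) e^(−t/τ).
T(183) = 41.384 + (-15.784)·e^(−183/81.188) = 41.384 + (-15.784)·0.10498 = 39.727 °C.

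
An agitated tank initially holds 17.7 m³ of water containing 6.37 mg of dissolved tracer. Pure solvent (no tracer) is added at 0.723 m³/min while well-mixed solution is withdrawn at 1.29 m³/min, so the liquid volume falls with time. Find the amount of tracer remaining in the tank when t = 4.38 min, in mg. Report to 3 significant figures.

4.52 mg

Let m(t) be the amount of tracer. Volume: V(t) = V₀ + (Q_in − Q_out) t = 17.7 − 0.56700 t; V(4.38) = 15.217 m³.
Species balance (pure solvent in): dm/dt = −Q_out · m/V(t).
dm/m = −Q_out dt/(V₀ − 0.56700 t); integrating gives ln(m/m₀) = −(Q_out/(Q_in−Q_out)) ln(V/V₀).
m = m₀ (V₀/V)^(Q_out/(Q_in−Q_out)) = 6.37 × (17.7/15.217)^(-2.2751) = 4.5161 mg.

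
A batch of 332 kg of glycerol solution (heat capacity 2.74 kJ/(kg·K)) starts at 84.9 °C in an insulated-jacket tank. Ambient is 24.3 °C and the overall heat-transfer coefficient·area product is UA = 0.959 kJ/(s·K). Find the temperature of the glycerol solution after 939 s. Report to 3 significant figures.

46.8 °C

Energy balance: M c_p dT/dt = −UA(T − T_amb).
dT/dt = (T_ss − T)/τ with T_ss = T_amb = 24.300 °C, τ = M c_p/UA = 332·2.74/0.959 = 948.57 s.
Solution: T(t) = T_ss + (T₀ − T_ss) e^(−t/τ).
T(939) = 24.300 + (60.600)·0.37161 = 46.820 °C.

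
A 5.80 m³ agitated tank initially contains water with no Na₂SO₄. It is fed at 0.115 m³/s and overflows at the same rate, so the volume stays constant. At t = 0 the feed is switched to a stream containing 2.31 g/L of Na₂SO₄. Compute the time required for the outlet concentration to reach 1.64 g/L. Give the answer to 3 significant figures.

62.4 s

Accumulation = in − out for the solute gives V dC/dt = Q(C_in − C), so τ = V/Q = 50.435 s.
C(t) = C_in + (C₀ − C_in) e^(−t/τ). Set C = 1.64 and solve for t:
e^(−t/τ) = (C − C_in)/(C₀ − C_in) = (1.64 − 2.31)/(0 − 2.31) = 0.29004
t = −τ ln(…) = 50.435 × 1.2377 = 62.424 s.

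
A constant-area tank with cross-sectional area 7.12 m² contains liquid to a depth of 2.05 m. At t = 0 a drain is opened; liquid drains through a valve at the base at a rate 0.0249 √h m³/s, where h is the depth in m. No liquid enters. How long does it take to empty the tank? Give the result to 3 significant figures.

819 s

Volume balance on the tank: A dh/dt = −0.0249 √h.
∫ h^(−1/2) dh = −(0.0249/A) ∫ dt, giving 2√h = 2√h₀ − (0.0249/A) t.
Set h = 0: 2√h₀ = (0.0249/A) t_empty ⇒ t_empty = 2A√h₀/0.0249.
t_empty = 2·7.12·√2.05/0.0249 = 14.240·1.4318/0.0249 = 818.82 s.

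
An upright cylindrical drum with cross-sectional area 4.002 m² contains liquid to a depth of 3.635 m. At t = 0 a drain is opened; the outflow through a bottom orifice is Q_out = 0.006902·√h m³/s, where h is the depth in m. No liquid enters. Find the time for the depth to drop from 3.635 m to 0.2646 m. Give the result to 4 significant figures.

A dh/dt = −Q_out = −0.006902 √h.
This is separable: 2 d(√h)/dt = −0.006902/A, so √h = √h₀ − (0.006902/(2A)) t.
t = 2A(√h₀ − √h)/0.006902 = 2·4.002·(√3.635 − √0.2646)/0.006902
  = 8.00400 × (1.90657 − 0.514393) / 0.006902 = 1614.45 s.

1614 s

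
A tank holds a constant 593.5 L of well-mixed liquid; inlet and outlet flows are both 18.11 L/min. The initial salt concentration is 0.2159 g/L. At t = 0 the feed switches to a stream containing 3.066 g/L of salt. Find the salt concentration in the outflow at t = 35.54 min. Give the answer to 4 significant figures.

2.102 g/L

Accumulation = in − out for the solute gives V dC/dt = Q(C_in − C).
Rewrite as dC/dt + C/τ = C_in/τ, τ = V/Q = 32.7719 min.
C approaches C_in exponentially: C(t) = C_in + (C₀ − C_in) e^(−t/τ).
C(35.54) = 3.066 + (0.2159 − 3.066)·e^(−35.54/32.7719) = 3.066 + (-2.85010)·0.338083 = 2.10243 g/L.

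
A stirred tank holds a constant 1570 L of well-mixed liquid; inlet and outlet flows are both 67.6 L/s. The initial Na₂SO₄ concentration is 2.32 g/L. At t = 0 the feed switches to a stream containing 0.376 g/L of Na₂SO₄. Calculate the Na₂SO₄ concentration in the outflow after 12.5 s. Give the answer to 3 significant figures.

1.51 g/L

Transient balance on the dissolved component: V dC/dt = Q(C_in − C).
Rewrite as dC/dt + C/τ = C_in/τ, τ = V/Q = 23.225 s.
This is linear first-order; C(t) = C_in + (C₀ − C_in) e^(−t/τ).
C(12.5) = 0.376 + (2.32 − 0.376)·e^(−12.5/23.225) = 0.376 + (1.9440)·0.58379 = 1.5109 g/L.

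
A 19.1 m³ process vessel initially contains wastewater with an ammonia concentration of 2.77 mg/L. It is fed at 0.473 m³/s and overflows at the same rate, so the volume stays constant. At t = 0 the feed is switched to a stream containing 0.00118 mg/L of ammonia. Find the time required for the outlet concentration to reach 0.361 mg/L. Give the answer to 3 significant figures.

Species balance: V dC/dt = Q(C_in − C) ⇒ τ = V/Q = 40.381 s.
C(t) = C_in + (C₀ − C_in) e^(−t/τ). Set C = 0.361 and solve for t:
e^(−t/τ) = (C − C_in)/(C₀ − C_in) = (0.361 − 0.00118)/(2.77 − 0.00118) = 0.12995
t = −τ ln(…) = 40.381 × 2.0406 = 82.399 s.

82.4 s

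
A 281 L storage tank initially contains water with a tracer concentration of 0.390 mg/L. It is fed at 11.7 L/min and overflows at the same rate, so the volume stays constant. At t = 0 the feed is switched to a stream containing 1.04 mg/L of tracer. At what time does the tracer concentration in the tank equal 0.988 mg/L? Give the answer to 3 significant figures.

60.7 min

Mass balance on the solute (V constant): V dC/dt = Q(C_in − C), so τ = V/Q = 24.017 min.
C(t) = C_in + (C₀ − C_in) e^(−t/τ). Set C = 0.988 and solve for t:
e^(−t/τ) = (C − C_in)/(C₀ − C_in) = (0.988 − 1.04)/(0.390 − 1.04) = 0.080000
t = −τ ln(…) = 24.017 × 2.5257 = 60.661 min.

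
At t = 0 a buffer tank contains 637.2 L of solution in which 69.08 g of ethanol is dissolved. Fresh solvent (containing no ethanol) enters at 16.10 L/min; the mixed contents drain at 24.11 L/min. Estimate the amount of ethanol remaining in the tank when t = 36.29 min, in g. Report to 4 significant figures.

11.04 g

Let m(t) be the amount of ethanol. Volume: V(t) = V₀ + (Q_in − Q_out) t = 637.2 − 8.01000 t; V(36.29) = 346.517 L.
Solute balance: dm/dt = 0 − Q_out C = −Q_out m/V(t).
Separate: dm/m = −Q_out dt/V(t) ⇒ ln(m/m₀) = −(Q_out/(Q_in−Q_out)) ln(V/V₀).
m = m₀ (V₀/V)^(Q_out/(Q_in−Q_out)) = 69.08 × (637.2/346.517)^(-3.00999) = 11.0422 g.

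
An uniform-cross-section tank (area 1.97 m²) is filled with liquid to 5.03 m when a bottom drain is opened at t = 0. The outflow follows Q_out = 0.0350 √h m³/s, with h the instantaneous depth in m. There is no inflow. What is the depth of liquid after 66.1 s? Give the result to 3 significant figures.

2.74 m

A dh/dt = −Q_out = −0.0350 √h.
This is separable: 2 d(√h)/dt = −0.0350/A, so √h = √h₀ − (0.0350/(2A)) t.
√h = √5.03 − 0.0350·66.1/(2·1.97) = 2.2428 − 0.58718 = 1.6556.
h = 1.6556² = 2.7410 m.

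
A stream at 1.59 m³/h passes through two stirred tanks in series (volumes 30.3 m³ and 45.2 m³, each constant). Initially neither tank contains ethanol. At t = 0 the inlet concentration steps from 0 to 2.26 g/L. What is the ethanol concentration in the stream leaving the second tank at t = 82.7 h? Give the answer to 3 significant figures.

1.95 g/L

Each tank obeys Vᵢ dCᵢ/dt = Q(Cᵢ₋₁ − Cᵢ), so τᵢ = Vᵢ/Q.
τ₁ = 30.3/1.59 = 19.057 h; τ₂ = 45.2/1.59 = 28.428 h.
Tank 1: C₁ = C_in(1 − e^(−t/τ₁)). Tank 2 (τ₁ ≠ τ₂): C₂ = C_in[1 − (τ₁ e^(−t/τ₁) − τ₂ e^(−t/τ₂))/(τ₁ − τ₂)].
At t = 82.7: e^(−t/τ₁) = 0.013040, e^(−t/τ₂) = 0.054523.
C₂ = 2.26·[1 − (19.057·0.013040 − 28.428·0.054523)/(-9.3711)] = 2.26·0.86112 = 1.9461 g/L.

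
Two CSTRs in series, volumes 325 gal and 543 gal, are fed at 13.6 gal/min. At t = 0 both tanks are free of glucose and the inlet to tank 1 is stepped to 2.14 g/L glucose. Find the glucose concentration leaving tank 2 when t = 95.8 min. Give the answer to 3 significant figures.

Time constants: τᵢ = Vᵢ/Q for each well-mixed tank.
τ₁ = 325/13.6 = 23.897 min; τ₂ = 543/13.6 = 39.926 min.
Solving the cascade with C₁(0)=C₂(0)=0 gives C₂(t) = C_in[1 − (τ₁ e^(−t/τ₁) − τ₂ e^(−t/τ₂))/(τ₁ − τ₂)].
At t = 95.8: e^(−t/τ₁) = 0.018154, e^(−t/τ₂) = 0.090771.
C₂ = 2.14·[1 − (23.897·0.018154 − 39.926·0.090771)/(-16.029)] = 2.14·0.80097 = 1.7141 g/L.

1.71 g/L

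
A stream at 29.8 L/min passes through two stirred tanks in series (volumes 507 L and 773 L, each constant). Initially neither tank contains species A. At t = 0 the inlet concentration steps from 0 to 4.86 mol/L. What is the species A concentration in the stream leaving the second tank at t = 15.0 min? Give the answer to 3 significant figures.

Species balance on tank i: dCᵢ/dt = (Cᵢ₋₁ − Cᵢ)/τᵢ with τᵢ = Vᵢ/Q.
τ₁ = 507/29.8 = 17.013 min; τ₂ = 773/29.8 = 25.940 min.
Solving the cascade with C₁(0)=C₂(0)=0 gives C₂(t) = C_in[1 − (τ₁ e^(−t/τ₁) − τ₂ e^(−t/τ₂))/(τ₁ − τ₂)].
At t = 15.0: e^(−t/τ₁) = 0.41410, e^(−t/τ₂) = 0.56087.
C₂ = 4.86·[1 − (17.013·0.41410 − 25.940·0.56087)/(-8.9262)] = 4.86·0.15938 = 0.77458 mol/L.

0.775 mol/L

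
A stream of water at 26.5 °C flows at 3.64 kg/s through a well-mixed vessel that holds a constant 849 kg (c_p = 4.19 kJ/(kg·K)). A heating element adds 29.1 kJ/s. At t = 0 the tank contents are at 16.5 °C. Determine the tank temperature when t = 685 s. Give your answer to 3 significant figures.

First-law balance (no shaft work): M c_p dT/dt = ṁ c_p (T_in − T) + 29.1.
Rearrange: dT/dt = (T_ss − T)/τ with τ = M/ṁ = 233.24 s and T_ss = T_in + Q̇/(ṁ c_p) = 28.408 °C.
Solution: T(t) = T_ss + (T₀ − T_ss) e^(−t/τ).
T(685) = 28.408 + (-11.908)·e^(−685/233.24) = 28.408 + (-11.908)·0.053032 = 27.776 °C.

27.8 °C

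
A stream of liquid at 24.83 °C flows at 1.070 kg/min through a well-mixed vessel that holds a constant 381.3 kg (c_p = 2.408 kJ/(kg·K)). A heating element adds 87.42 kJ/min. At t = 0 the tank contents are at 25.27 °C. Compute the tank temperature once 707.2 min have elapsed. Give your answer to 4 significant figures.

54.16 °C

Unsteady energy balance on the tank contents: M c_p dT/dt = ṁ c_p (T_in − T) + 87.42.
τ = M/ṁ = 356.355 min; T_ss = T_in + Q̇/(ṁ c_p) = 24.83 + 87.42/(1.070·2.408) = 58.7590 °C.
This is linear first-order; T(t) = T_ss + (T₀ − T_ss) e^(−t/τ).
T(707.2) = 58.7590 + (-33.4890)·e^(−707.2/356.355) = 58.7590 + (-33.4890)·0.137444 = 54.1561 °C.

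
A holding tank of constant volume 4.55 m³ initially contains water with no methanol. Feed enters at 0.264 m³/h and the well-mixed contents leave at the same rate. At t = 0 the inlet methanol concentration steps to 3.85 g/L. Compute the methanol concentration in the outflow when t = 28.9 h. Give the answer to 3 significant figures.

Transient balance on the dissolved component: V dC/dt = Q(C_in − C).
Rewrite as dC/dt + C/τ = C_in/τ, τ = V/Q = 17.235 h.
C approaches C_in exponentially: C(t) = C_in + (C₀ − C_in) e^(−t/τ).
C(28.9) = 3.85 + (0 − 3.85)·e^(−28.9/17.235) = 3.85 + (-3.8500)·0.18696 = 3.1302 g/L.

3.13 g/L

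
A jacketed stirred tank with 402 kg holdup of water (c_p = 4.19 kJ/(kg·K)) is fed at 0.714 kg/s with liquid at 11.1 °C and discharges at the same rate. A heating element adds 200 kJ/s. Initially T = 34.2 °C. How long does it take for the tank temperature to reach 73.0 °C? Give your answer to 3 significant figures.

1230 s

M c_p dT/dt = ṁ c_p (T_in − T) + Q̇.
τ = M/ṁ = 563.03 s; T_ss = T_in + Q̇/(ṁ c_p) = 77.953 °C.
T(t) = T_ss + (T₀ − T_ss) e^(−t/τ). Set T = 73.0:
e^(−t/τ) = (73.0 − 77.953)/(34.2 − 77.953) = 0.11319
t = −563.03 · ln(0.11319) = 1226.6 s.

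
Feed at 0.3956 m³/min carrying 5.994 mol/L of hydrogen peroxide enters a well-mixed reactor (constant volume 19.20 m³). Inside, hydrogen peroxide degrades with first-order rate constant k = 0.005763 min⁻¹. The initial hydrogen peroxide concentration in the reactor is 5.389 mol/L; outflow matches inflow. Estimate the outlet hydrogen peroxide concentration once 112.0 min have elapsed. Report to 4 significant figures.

Species balance: V dC/dt = Q C_in − Q C − k V C.
This is linear with rate a = Q/V + k = 0.0263672 min⁻¹.
C_ss = Q C_in/(Q + kV) = 4.68391 mol/L; C(t) = C_ss + (C₀ − C_ss) e^(−a t).
C(112.0) = 4.68391 + (0.705092)·e^(−0.0263672·112.0) = 4.68391 + (0.705092)·0.0521765 = 4.72070 mol/L.

4.721 mol/L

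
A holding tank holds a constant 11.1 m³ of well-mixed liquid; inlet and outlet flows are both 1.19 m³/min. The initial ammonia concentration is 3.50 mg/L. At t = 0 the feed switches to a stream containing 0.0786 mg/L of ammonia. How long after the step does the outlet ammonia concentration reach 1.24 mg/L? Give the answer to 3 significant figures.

Species balance: V dC/dt = Q(C_in − C) ⇒ τ = V/Q = 9.3277 min.
C(t) = C_in + (C₀ − C_in) e^(−t/τ). Set C = 1.24 and solve for t:
e^(−t/τ) = (C − C_in)/(C₀ − C_in) = (1.24 − 0.0786)/(3.50 − 0.0786) = 0.33945
t = −τ ln(…) = 9.3277 × 1.0804 = 10.078 min.

10.1 min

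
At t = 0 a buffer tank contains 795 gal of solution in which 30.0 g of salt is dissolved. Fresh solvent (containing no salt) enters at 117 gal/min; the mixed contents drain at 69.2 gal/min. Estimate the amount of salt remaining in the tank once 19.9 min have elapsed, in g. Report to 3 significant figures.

Let m(t) be the amount of salt. Volume: V(t) = V₀ + (Q_in − Q_out) t = 795 + 47.800 t; V(19.9) = 1746.2 gal.
No salt enters, so dm/dt = −Q_out · (m/V).
dm/m = −Q_out dt/(V₀ + 47.800 t); integrating gives ln(m/m₀) = −(Q_out/(Q_in−Q_out)) ln(V/V₀).
m = m₀ (V₀/V)^(Q_out/(Q_in−Q_out)) = 30.0 × (795/1746.2)^(1.4477) = 9.6028 g.

9.60 g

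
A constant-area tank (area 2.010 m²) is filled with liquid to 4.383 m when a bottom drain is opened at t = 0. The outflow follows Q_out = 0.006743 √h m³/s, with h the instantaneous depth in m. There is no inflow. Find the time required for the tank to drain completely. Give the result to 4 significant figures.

With no inflow, A dh/dt = −0.006743 √h.
Separate and integrate: 2(√h − √h₀) = −(0.006743/A) t.
Tank is empty when √h = 0: t_empty = 2A√h₀/0.006743.
t_empty = 2·2.010·√4.383/0.006743 = 4.02000·2.09356/0.006743 = 1248.13 s.

1248 s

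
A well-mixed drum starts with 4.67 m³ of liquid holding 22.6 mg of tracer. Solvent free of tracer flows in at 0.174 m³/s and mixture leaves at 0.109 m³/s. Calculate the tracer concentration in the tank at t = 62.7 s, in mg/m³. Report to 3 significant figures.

Let m(t) be the amount of tracer. Volume: V(t) = V₀ + (Q_in − Q_out) t = 4.67 + 0.065000 t; V(62.7) = 8.7455 m³.
Species balance (pure solvent in): dm/dt = −Q_out · m/V(t).
Separate: dm/m = −Q_out dt/V(t) ⇒ ln(m/m₀) = −(Q_out/(Q_in−Q_out)) ln(V/V₀).
m = m₀ (V₀/V)^(Q_out/(Q_in−Q_out)) = 22.6 × (4.67/8.7455)^(1.6769) = 7.8923 mg.
C = m/V = 7.8923/8.7455 = 0.90244 mg/m³.

0.902 mg/m³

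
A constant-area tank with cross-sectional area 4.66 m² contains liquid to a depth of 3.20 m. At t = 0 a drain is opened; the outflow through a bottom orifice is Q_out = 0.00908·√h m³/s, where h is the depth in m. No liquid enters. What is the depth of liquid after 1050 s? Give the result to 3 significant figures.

A dh/dt = −Q_out = −0.00908 √h.
∫ h^(−1/2) dh = −(0.00908/A) ∫ dt, giving 2√h = 2√h₀ − (0.00908/A) t.
√h = √3.20 − 0.00908·1050/(2·4.66) = 1.7889 − 1.0230 = 0.76589.
h = 0.76589² = 0.58659 m.

0.587 m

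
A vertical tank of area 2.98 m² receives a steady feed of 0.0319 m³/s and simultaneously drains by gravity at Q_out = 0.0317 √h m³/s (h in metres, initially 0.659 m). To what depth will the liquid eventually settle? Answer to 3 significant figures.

1.01 m

A dh/dt = Q_in − 0.0317 √h. Steady state requires inflow = outflow:
Q_in = 0.0317 √h_ss ⇒ √h_ss = 0.0319/0.0317 = 1.0063.
h_ss = 1.0063² = 1.0127 m. (Since h₀ = 0.659 m < h_ss, the level will rise toward this value.)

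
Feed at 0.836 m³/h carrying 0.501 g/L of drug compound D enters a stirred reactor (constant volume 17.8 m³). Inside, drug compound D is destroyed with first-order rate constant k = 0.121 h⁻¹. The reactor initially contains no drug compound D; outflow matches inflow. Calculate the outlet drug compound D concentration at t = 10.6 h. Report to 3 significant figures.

V dC/dt = Q(C_in − C) − k V C.
This is linear with rate a = Q/V + k = 0.16797 h⁻¹.
C_ss = Q C_in/(Q + kV) = 0.14009 g/L; C(t) = C_ss + (C₀ − C_ss) e^(−a t).
C(10.6) = 0.14009 + (-0.14009)·e^(−0.16797·10.6) = 0.14009 + (-0.14009)·0.16856 = 0.11647 g/L.

0.116 g/L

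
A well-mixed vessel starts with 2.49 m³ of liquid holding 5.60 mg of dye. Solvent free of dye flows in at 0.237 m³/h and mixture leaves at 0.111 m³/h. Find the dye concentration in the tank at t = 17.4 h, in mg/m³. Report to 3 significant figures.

0.686 mg/m³

Total volume: dV/dt = Q_in − Q_out = 0.12600 m³/h, so V(t) = 2.49 + 0.12600 t and V(17.4) = 4.6824 m³.
No dye enters, so dm/dt = −Q_out · (m/V).
Separate: dm/m = −Q_out dt/V(t) ⇒ ln(m/m₀) = −(Q_out/(Q_in−Q_out)) ln(V/V₀).
m = m₀ (V₀/V)^(Q_out/(Q_in−Q_out)) = 5.60 × (2.49/4.6824)^(0.88095) = 3.2105 mg.
C = m/V = 3.2105/4.6824 = 0.68565 mg/m³.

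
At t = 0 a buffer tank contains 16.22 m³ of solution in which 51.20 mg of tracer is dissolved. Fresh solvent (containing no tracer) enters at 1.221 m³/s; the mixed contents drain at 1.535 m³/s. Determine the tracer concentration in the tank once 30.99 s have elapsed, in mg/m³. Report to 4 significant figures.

Total volume: dV/dt = Q_in − Q_out = -0.314000 m³/s, so V(t) = 16.22 − 0.314000 t and V(30.99) = 6.48914 m³.
No tracer enters, so dm/dt = −Q_out · (m/V).
dm/m = −Q_out dt/(V₀ − 0.314000 t); integrating gives ln(m/m₀) = −(Q_out/(Q_in−Q_out)) ln(V/V₀).
m = m₀ (V₀/V)^(Q_out/(Q_in−Q_out)) = 51.20 × (16.22/6.48914)^(-4.88854) = 0.581165 mg.
C = m/V = 0.581165/6.48914 = 0.0895596 mg/m³.

0.08956 mg/m³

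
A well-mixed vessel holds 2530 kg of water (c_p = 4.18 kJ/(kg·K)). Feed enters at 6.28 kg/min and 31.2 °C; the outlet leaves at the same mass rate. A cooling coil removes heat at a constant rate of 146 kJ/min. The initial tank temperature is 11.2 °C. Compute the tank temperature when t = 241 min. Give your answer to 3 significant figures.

M c_p dT/dt = ṁ c_p (T_in − T) − Q̇.
Rearrange: dT/dt = (T_ss − T)/τ with τ = M/ṁ = 402.87 min and T_ss = T_in − Q̇/(ṁ c_p) = 25.638 °C.
Solution: T(t) = T_ss + (T₀ − T_ss) e^(−t/τ).
T(241) = 25.638 + (-14.438)·e^(−241/402.87) = 25.638 + (-14.438)·0.54979 = 17.700 °C.

17.7 °C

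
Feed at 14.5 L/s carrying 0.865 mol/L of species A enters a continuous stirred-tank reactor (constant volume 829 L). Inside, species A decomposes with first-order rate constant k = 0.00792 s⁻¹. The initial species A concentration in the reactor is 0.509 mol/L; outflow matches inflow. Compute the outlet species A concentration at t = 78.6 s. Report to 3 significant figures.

Species balance: V dC/dt = Q C_in − Q C − k V C.
This is linear with rate a = Q/V + k = 0.025411 s⁻¹.
C_ss = Q C_in/(Q + kV) = 0.59540 mol/L; C(t) = C_ss + (C₀ − C_ss) e^(−a t).
C(78.6) = 0.59540 + (-0.086400)·e^(−0.025411·78.6) = 0.59540 + (-0.086400)·0.13570 = 0.58368 mol/L.

0.584 mol/L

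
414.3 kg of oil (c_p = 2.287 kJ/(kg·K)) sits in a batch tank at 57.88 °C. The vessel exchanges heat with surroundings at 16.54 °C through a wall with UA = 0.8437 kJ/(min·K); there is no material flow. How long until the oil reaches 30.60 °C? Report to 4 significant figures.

1211 min

M c_p dT/dt = −UA(T − T_amb).
τ = M c_p/UA = 1123.03 min; T_ss = T_amb = 16.5400 °C.
T(t) = T_ss + (T₀ − T_ss)e^(−t/τ); set T = 30.60:
t = −τ ln[(T − T_ss)/(T₀ − T_ss)] = −1123.03 · ln(0.340106) = 1211.19 min.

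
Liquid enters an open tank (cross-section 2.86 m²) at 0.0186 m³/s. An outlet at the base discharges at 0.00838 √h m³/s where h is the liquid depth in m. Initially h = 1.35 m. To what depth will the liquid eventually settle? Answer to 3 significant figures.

4.93 m

Level balance: A dh/dt = 0.0186 − 0.00838 √h. Setting dh/dt = 0:
Q_in = 0.00838 √h_ss ⇒ √h_ss = 0.0186/0.00838 = 2.2196.
h_ss = 2.2196² = 4.9265 m. (Since h₀ = 1.35 m < h_ss, the level will rise toward this value.)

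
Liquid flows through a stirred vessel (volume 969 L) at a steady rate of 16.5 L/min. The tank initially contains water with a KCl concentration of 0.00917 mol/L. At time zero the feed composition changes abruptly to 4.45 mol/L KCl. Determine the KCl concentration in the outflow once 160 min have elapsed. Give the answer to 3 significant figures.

4.16 mol/L

Accumulation = in − out for the solute gives V dC/dt = Q(C_in − C).
Rewrite as dC/dt + C/τ = C_in/τ, τ = V/Q = 58.727 min.
C approaches C_in exponentially: C(t) = C_in + (C₀ − C_in) e^(−t/τ).
C(160) = 4.45 + (0.00917 − 4.45)·e^(−160/58.727) = 4.45 + (-4.4408)·0.065582 = 4.1588 mol/L.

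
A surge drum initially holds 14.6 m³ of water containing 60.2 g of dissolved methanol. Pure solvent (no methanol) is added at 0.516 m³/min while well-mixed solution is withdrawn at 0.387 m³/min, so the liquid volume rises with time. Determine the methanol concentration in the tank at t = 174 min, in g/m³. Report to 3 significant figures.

Let m(t) be the amount of methanol. Volume: V(t) = V₀ + (Q_in − Q_out) t = 14.6 + 0.12900 t; V(174) = 37.046 m³.
Solute balance: dm/dt = 0 − Q_out C = −Q_out m/V(t).
Separate: dm/m = −Q_out dt/V(t) ⇒ ln(m/m₀) = −(Q_out/(Q_in−Q_out)) ln(V/V₀).
m = m₀ (V₀/V)^(Q_out/(Q_in−Q_out)) = 60.2 × (14.6/37.046)^(3.0000) = 3.6849 g.
C = m/V = 3.6849/37.046 = 0.099469 g/m³.

0.0995 g/m³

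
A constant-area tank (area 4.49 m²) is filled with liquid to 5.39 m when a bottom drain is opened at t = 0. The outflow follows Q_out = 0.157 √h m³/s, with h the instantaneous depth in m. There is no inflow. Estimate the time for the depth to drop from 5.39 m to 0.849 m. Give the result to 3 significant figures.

A dh/dt = −Q_out = −0.157 √h.
This is separable: 2 d(√h)/dt = −0.157/A, so √h = √h₀ − (0.157/(2A)) t.
t = 2A(√h₀ − √h)/0.157 = 2·4.49·(√5.39 − √0.849)/0.157
  = 8.9800 × (2.3216 − 0.92141) / 0.157 = 80.089 s.

80.1 s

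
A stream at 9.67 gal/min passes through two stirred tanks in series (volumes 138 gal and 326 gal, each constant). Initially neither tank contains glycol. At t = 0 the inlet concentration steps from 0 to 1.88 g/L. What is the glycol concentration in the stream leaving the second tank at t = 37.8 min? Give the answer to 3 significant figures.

0.915 g/L

Each tank obeys Vᵢ dCᵢ/dt = Q(Cᵢ₋₁ − Cᵢ), so τᵢ = Vᵢ/Q.
τ₁ = 138/9.67 = 14.271 min; τ₂ = 326/9.67 = 33.713 min.
Solving the cascade with C₁(0)=C₂(0)=0 gives C₂(t) = C_in[1 − (τ₁ e^(−t/τ₁) − τ₂ e^(−t/τ₂))/(τ₁ − τ₂)].
At t = 37.8: e^(−t/τ₁) = 0.070740, e^(−t/τ₂) = 0.32587.
C₂ = 1.88·[1 − (14.271·0.070740 − 33.713·0.32587)/(-19.442)] = 1.88·0.48685 = 0.91527 g/L.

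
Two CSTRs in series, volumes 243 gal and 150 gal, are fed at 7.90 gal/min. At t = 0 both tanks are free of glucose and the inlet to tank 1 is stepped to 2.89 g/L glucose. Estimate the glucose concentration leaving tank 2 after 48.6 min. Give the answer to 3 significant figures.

Time constants: τᵢ = Vᵢ/Q for each well-mixed tank.
τ₁ = 243/7.90 = 30.759 min; τ₂ = 150/7.90 = 18.987 min.
Tank 1: C₁ = C_in(1 − e^(−t/τ₁)). Tank 2 (τ₁ ≠ τ₂): C₂ = C_in[1 − (τ₁ e^(−t/τ₁) − τ₂ e^(−t/τ₂))/(τ₁ − τ₂)].
At t = 48.6: e^(−t/τ₁) = 0.20598, e^(−t/τ₂) = 0.077336.
C₂ = 2.89·[1 − (30.759·0.20598 − 18.987·0.077336)/(11.772)] = 2.89·0.58654 = 1.6951 g/L.

1.70 g/L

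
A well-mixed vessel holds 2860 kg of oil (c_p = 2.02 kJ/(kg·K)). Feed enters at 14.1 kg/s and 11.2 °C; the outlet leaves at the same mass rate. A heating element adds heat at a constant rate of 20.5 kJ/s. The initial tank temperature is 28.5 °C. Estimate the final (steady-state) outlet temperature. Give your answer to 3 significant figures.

11.9 °C

Energy balance: M c_p dT/dt = ṁ c_p (T_in − T) + 20.5.
At steady state dT/dt = 0 ⇒ T_ss = T_in + Q̇/(ṁ c_p) = 11.2 + 20.5/(14.1·2.02) = 11.920 °C.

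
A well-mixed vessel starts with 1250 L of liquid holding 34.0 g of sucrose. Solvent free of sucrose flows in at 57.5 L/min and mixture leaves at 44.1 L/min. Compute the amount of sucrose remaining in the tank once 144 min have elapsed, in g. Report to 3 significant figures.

1.57 g

Let m(t) be the amount of sucrose. Volume: V(t) = V₀ + (Q_in − Q_out) t = 1250 + 13.400 t; V(144) = 3179.6 L.
Species balance (pure solvent in): dm/dt = −Q_out · m/V(t).
Separate: dm/m = −Q_out dt/V(t) ⇒ ln(m/m₀) = −(Q_out/(Q_in−Q_out)) ln(V/V₀).
m = m₀ (V₀/V)^(Q_out/(Q_in−Q_out)) = 34.0 × (1250/3179.6)^(3.2910) = 1.5743 g.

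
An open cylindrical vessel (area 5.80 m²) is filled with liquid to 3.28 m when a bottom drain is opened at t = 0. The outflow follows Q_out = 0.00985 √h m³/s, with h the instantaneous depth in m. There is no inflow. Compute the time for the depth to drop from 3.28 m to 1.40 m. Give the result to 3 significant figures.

739 s

Accumulation of liquid (constant cross-section A): A dh/dt = −0.00985 √h.
This is separable: 2 d(√h)/dt = −0.00985/A, so √h = √h₀ − (0.00985/(2A)) t.
t = 2A(√h₀ − √h)/0.00985 = 2·5.80·(√3.28 − √1.40)/0.00985
  = 11.600 × (1.8111 − 1.1832) / 0.00985 = 739.41 s.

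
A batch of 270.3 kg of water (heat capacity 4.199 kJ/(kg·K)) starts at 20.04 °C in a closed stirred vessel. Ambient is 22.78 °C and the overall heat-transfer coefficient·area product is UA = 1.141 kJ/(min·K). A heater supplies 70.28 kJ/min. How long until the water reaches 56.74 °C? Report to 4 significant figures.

840.6 min

Lumped-capacitance energy balance: M c_p dT/dt = UA(T_amb − T) + Q̇.
τ = M c_p/UA = 994.732 min; T_ss = T_amb + Q̇/UA = 22.78 + 70.28/1.141 = 84.3751 °C.
T(t) = T_ss + (T₀ − T_ss)e^(−t/τ); set T = 56.74:
t = −τ ln[(T − T_ss)/(T₀ − T_ss)] = −994.732 · ln(0.429549) = 840.568 min.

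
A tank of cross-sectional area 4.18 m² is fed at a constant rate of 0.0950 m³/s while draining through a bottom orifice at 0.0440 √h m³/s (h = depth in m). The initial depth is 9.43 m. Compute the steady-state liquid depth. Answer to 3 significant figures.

4.66 m

Mass balance (ρ constant): A dh/dt = Q_in − 0.0440 √h. At steady state dh/dt = 0:
Q_in = 0.0440 √h_ss ⇒ √h_ss = 0.0950/0.0440 = 2.1591.
h_ss = 2.1591² = 4.6617 m. (Since h₀ = 9.43 m > h_ss, the level will fall toward this value.)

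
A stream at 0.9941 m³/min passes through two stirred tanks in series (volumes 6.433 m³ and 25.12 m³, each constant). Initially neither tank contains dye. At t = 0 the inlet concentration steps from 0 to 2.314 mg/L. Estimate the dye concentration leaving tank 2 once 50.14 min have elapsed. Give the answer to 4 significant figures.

1.887 mg/L

Time constants: τᵢ = Vᵢ/Q for each well-mixed tank.
τ₁ = 6.433/0.9941 = 6.47118 min; τ₂ = 25.12/0.9941 = 25.2691 min.
Solving the cascade with C₁(0)=C₂(0)=0 gives C₂(t) = C_in[1 − (τ₁ e^(−t/τ₁) − τ₂ e^(−t/τ₂))/(τ₁ − τ₂)].
At t = 50.14: e^(−t/τ₁) = 0.000431518, e^(−t/τ₂) = 0.137485.
C₂ = 2.314·[1 − (6.47118·0.000431518 − 25.2691·0.137485)/(-18.7979)] = 2.314·0.815335 = 1.88668 mg/L.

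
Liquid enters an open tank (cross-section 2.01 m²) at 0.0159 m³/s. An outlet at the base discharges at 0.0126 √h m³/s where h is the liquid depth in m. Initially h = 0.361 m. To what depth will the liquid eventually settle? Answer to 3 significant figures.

1.59 m

A dh/dt = Q_in − 0.0126 √h. Steady state requires inflow = outflow:
Q_in = 0.0126 √h_ss ⇒ √h_ss = 0.0159/0.0126 = 1.2619.
h_ss = 1.2619² = 1.5924 m. (Since h₀ = 0.361 m < h_ss, the level will rise toward this value.)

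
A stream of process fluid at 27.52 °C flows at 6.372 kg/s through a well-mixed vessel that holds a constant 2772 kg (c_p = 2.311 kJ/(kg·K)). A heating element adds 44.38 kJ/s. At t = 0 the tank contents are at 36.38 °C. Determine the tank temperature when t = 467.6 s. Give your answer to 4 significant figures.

M c_p dT/dt = ṁ c_p (T_in − T) + Q̇.
Rearrange: dT/dt = (T_ss − T)/τ with τ = M/ṁ = 435.028 s and T_ss = T_in + Q̇/(ṁ c_p) = 30.5338 °C.
Solution: T(t) = T_ss + (T₀ − T_ss) e^(−t/τ).
T(467.6) = 30.5338 + (5.84622)·e^(−467.6/435.028) = 30.5338 + (5.84622)·0.341341 = 32.5293 °C.

32.53 °C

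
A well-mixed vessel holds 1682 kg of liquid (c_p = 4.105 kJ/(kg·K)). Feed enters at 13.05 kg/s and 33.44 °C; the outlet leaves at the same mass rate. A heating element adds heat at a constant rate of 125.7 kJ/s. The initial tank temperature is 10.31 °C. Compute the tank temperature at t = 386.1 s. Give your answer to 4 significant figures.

34.51 °C

Unsteady energy balance on the tank contents: M c_p dT/dt = ṁ c_p (T_in − T) + 125.7.
Rearrange: dT/dt = (T_ss − T)/τ with τ = M/ṁ = 128.889 s and T_ss = T_in + Q̇/(ṁ c_p) = 35.7865 °C.
This is linear first-order; T(t) = T_ss + (T₀ − T_ss) e^(−t/τ).
T(386.1) = 35.7865 + (-25.4765)·e^(−386.1/128.889) = 35.7865 + (-25.4765)·0.0500064 = 34.5125 °C.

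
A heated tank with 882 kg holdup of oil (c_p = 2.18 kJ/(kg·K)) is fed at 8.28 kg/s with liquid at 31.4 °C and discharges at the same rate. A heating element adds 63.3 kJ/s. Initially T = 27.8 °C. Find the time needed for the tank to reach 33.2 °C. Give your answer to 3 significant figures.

First-law balance (no shaft work): M c_p dT/dt = ṁ c_p (T_in − T) + 63.3.
τ = M/ṁ = 106.52 s; T_ss = T_in + Q̇/(ṁ c_p) = 34.907 °C.
T(t) = T_ss + (T₀ − T_ss) e^(−t/τ). Set T = 33.2:
e^(−t/τ) = (33.2 − 34.907)/(27.8 − 34.907) = 0.24017
t = −106.52 · ln(0.24017) = 151.94 s.

152 s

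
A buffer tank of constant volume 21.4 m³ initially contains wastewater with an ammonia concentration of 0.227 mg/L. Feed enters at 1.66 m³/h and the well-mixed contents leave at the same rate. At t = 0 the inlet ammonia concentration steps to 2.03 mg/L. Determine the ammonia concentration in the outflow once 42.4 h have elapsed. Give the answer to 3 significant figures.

Mass balance on the solute (V constant): V dC/dt = Q(C_in − C).
Rewrite as dC/dt + C/τ = C_in/τ, τ = V/Q = 12.892 h.
Solution: C(t) = C_in + (C₀ − C_in) e^(−t/τ).
C(42.4) = 2.03 + (0.227 − 2.03)·e^(−42.4/12.892) = 2.03 + (-1.8030)·0.037292 = 1.9628 mg/L.

1.96 mg/L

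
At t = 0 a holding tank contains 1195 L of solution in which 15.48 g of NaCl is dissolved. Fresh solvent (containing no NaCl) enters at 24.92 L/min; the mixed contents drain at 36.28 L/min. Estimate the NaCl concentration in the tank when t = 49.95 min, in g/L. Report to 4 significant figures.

0.003154 g/L

Total volume: dV/dt = Q_in − Q_out = -11.3600 L/min, so V(t) = 1195 − 11.3600 t and V(49.95) = 627.568 L.
No NaCl enters, so dm/dt = −Q_out · (m/V).
dm/m = −Q_out dt/(V₀ − 11.3600 t); integrating gives ln(m/m₀) = −(Q_out/(Q_in−Q_out)) ln(V/V₀).
m = m₀ (V₀/V)^(Q_out/(Q_in−Q_out)) = 15.48 × (1195/627.568)^(-3.19366) = 1.97916 g.
C = m/V = 1.97916/627.568 = 0.00315370 g/L.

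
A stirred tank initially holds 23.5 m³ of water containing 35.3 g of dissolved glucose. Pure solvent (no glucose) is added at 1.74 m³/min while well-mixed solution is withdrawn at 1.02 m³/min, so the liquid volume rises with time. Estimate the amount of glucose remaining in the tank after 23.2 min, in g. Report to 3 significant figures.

Total volume: dV/dt = Q_in − Q_out = 0.72000 m³/min, so V(t) = 23.5 + 0.72000 t and V(23.2) = 40.204 m³.
No glucose enters, so dm/dt = −Q_out · (m/V).
dm/m = −Q_out dt/(V₀ + 0.72000 t); integrating gives ln(m/m₀) = −(Q_out/(Q_in−Q_out)) ln(V/V₀).
m = m₀ (V₀/V)^(Q_out/(Q_in−Q_out)) = 35.3 × (23.5/40.204)^(1.4167) = 16.497 g.

16.5 g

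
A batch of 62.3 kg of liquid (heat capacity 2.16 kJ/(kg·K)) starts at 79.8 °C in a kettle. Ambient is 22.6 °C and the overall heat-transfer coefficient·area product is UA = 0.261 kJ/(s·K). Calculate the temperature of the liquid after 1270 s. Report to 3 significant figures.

27.5 °C

Energy balance: M c_p dT/dt = −UA(T − T_amb).
dT/dt = (T_ss − T)/τ with T_ss = T_amb = 22.600 °C, τ = M c_p/UA = 62.3·2.16/0.261 = 515.59 s.
T approaches T_ss exponentially: T(t) = T_ss + (T₀ − T_ss) e^(−t/τ).
T(1270) = 22.600 + (57.200)·0.085161 = 27.471 °C.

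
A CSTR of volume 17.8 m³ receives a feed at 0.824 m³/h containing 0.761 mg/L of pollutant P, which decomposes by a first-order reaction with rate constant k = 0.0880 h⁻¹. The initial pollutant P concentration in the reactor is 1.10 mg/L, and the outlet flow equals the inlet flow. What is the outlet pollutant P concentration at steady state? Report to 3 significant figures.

0.262 mg/L

Species balance: V dC/dt = Q C_in − Q C − k V C.
At steady state: 0 = Q C_in − (Q + kV) C_ss, so C_ss = Q C_in/(Q + kV).
C_ss = 0.824·0.761/(0.824 + 0.0880·17.8) = 0.62706/2.3904 = 0.26233 mg/L.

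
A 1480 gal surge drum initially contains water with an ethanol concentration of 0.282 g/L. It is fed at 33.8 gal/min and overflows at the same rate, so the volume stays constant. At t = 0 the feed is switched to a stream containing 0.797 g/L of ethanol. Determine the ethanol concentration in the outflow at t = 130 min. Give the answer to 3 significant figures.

Unsteady species balance (constant V, well mixed): V dC/dt = Q(C_in − C).
Rewrite as dC/dt + C/τ = C_in/τ, τ = V/Q = 43.787 min.
Solution: C(t) = C_in + (C₀ − C_in) e^(−t/τ).
C(130) = 0.797 + (0.282 − 0.797)·e^(−130/43.787) = 0.797 + (-0.51500)·0.051359 = 0.77055 g/L.

0.771 g/L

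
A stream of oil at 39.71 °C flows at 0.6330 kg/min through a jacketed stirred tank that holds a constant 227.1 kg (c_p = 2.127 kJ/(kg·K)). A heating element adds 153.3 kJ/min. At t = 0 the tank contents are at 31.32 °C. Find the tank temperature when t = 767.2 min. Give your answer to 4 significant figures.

139.2 °C

M c_p dT/dt = ṁ c_p (T_in − T) + Q̇.
τ = M/ṁ = 358.768 min; T_ss = T_in + Q̇/(ṁ c_p) = 39.71 + 153.3/(0.6330·2.127) = 153.570 °C.
Solution: T(t) = T_ss + (T₀ − T_ss) e^(−t/τ).
T(767.2) = 153.570 + (-122.250)·e^(−767.2/358.768) = 153.570 + (-122.250)·0.117840 = 139.164 °C.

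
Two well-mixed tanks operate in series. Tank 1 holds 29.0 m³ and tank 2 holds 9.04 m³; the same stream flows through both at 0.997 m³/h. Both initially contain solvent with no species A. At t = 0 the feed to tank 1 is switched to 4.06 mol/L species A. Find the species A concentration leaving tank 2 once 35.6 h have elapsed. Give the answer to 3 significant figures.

Species balance on tank i: dCᵢ/dt = (Cᵢ₋₁ − Cᵢ)/τᵢ with τᵢ = Vᵢ/Q.
τ₁ = 29.0/0.997 = 29.087 h; τ₂ = 9.04/0.997 = 9.0672 h.
Solving the cascade with C₁(0)=C₂(0)=0 gives C₂(t) = C_in[1 − (τ₁ e^(−t/τ₁) − τ₂ e^(−t/τ₂))/(τ₁ − τ₂)].
At t = 35.6: e^(−t/τ₁) = 0.29408, e^(−t/τ₂) = 0.019718.
C₂ = 4.06·[1 − (29.087·0.29408 − 9.0672·0.019718)/(20.020)] = 4.06·0.58166 = 2.3615 mol/L.

2.36 mol/L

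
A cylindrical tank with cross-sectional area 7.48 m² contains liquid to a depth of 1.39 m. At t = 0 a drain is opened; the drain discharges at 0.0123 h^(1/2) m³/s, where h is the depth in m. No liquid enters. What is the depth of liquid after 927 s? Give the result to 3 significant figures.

0.174 m

Mass balance (ρ constant): A dh/dt = −0.0123 √h.
∫ h^(−1/2) dh = −(0.0123/A) ∫ dt, giving 2√h = 2√h₀ − (0.0123/A) t.
√h = √1.39 − 0.0123·927/(2·7.48) = 1.1790 − 0.76217 = 0.41681.
h = 0.41681² = 0.17373 m.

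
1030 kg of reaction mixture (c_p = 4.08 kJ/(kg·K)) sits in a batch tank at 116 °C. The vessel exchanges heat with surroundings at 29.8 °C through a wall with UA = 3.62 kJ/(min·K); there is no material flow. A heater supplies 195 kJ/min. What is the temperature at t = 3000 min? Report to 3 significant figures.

86.1 °C

M c_p dT/dt = −UA(T − T_amb) + Q̇.
dT/dt = (T_ss − T)/τ with T_ss = T_amb + Q̇/UA = 29.8 + 195/3.62 = 83.667 °C, τ = M c_p/UA = 1030·4.08/3.62 = 1160.9 min.
Integrating: T(t) = T_ss + (T₀ − T_ss) e^(−t/τ).
T(3000) = 83.667 + (32.333)·0.075454 = 86.107 °C.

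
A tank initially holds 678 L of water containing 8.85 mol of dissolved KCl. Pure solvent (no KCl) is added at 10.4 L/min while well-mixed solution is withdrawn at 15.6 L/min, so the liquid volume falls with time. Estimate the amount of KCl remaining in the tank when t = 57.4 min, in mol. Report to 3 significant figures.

1.55 mol

Total volume: dV/dt = Q_in − Q_out = -5.2000 L/min, so V(t) = 678 − 5.2000 t and V(57.4) = 379.52 L.
Solute balance: dm/dt = 0 − Q_out C = −Q_out m/V(t).
dm/m = −Q_out dt/(V₀ − 5.2000 t); integrating gives ln(m/m₀) = −(Q_out/(Q_in−Q_out)) ln(V/V₀).
m = m₀ (V₀/V)^(Q_out/(Q_in−Q_out)) = 8.85 × (678/379.52)^(-3.0000) = 1.5522 mol.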